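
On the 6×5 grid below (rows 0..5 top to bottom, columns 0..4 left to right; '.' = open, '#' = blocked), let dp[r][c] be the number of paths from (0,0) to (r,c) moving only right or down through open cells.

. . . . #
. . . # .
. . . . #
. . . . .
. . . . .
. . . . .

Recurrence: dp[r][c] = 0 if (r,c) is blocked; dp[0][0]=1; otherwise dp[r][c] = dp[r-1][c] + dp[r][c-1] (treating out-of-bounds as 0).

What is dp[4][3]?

r\c   0   1   2   3   4
  0   1   1   1   1   0
  1   1   2   3   0   0
  2   1   3   6   6   0
  3   1   4  10  16  16
  4   1   5  15  31  47
  5   1   6  21  52  99

31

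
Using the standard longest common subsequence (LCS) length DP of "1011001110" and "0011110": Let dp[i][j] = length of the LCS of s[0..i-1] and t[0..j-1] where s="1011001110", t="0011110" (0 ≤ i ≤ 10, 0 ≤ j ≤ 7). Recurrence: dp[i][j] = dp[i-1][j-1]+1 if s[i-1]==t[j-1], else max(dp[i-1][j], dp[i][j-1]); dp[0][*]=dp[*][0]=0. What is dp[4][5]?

3

   ''  0  0  1  1  1  1  0
''  0  0  0  0  0  0  0  0
 1  0  0  0  1  1  1  1  1
 0  0  1  1  1  1  1  1  2
 1  0  1  1  2  2  2  2  2
 1  0  1  1  2  3  3  3  3
 0  0  1  2  2  3  3  3  4
 0  0  1  2  2  3  3  3  4
 1  0  1  2  3  3  4  4  4
 1  0  1  2  3  4  4  5  5
 1  0  1  2  3  4  5  5  5
 0  0  1  2  3  4  5  5  6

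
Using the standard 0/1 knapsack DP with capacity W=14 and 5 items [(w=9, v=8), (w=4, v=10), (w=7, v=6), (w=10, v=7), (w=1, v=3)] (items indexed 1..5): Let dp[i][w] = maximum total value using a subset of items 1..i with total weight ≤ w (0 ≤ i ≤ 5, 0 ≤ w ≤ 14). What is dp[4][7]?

10

i\w   0   1   2   3   4   5   6   7   8   9  10  11  12  13  14
  0   0   0   0   0   0   0   0   0   0   0   0   0   0   0   0
  1   0   0   0   0   0   0   0   0   0   8   8   8   8   8   8
  2   0   0   0   0  10  10  10  10  10  10  10  10  10  18  18
  3   0   0   0   0  10  10  10  10  10  10  10  16  16  18  18
  4   0   0   0   0  10  10  10  10  10  10  10  16  16  18  18
  5   0   3   3   3  10  13  13  13  13  13  13  16  19  19  21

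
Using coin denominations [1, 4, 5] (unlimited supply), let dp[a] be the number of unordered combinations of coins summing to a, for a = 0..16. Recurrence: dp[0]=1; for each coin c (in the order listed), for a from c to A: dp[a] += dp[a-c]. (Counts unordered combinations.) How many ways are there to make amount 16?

after  coin     0     1     2     3     4     5     6     7     8     9    10    11    12    13    14    15    16
          1     1     1     1     1     1     1     1     1     1     1     1     1     1     1     1     1     1
          4     1     1     1     1     2     2     2     2     3     3     3     3     4     4     4     4     5
          5     1     1     1     1     2     3     3     3     4     5     6     6     7     8     9    10    11

11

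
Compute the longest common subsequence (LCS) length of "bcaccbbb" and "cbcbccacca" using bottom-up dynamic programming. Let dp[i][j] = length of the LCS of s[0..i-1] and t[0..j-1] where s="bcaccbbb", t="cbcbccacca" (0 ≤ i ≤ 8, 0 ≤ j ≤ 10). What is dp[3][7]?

3

   ''  c  b  c  b  c  c  a  c  c  a
''  0  0  0  0  0  0  0  0  0  0  0
 b  0  0  1  1  1  1  1  1  1  1  1
 c  0  1  1  2  2  2  2  2  2  2  2
 a  0  1  1  2  2  2  2  3  3  3  3
 c  0  1  1  2  2  3  3  3  4  4  4
 c  0  1  1  2  2  3  4  4  4  5  5
 b  0  1  2  2  3  3  4  4  4  5  5
 b  0  1  2  2  3  3  4  4  4  5  5
 b  0  1  2  2  3  3  4  4  4  5  5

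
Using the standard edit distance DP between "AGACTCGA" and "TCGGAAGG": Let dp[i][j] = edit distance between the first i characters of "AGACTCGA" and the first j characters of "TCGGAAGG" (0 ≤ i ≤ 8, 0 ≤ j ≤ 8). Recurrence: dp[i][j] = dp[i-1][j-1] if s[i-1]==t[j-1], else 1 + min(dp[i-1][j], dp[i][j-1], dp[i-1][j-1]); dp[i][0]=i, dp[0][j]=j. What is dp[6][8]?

   ''  T  C  G  G  A  A  G  G
''  0  1  2  3  4  5  6  7  8
 A  1  1  2  3  4  4  5  6  7
 G  2  2  2  2  3  4  5  5  6
 A  3  3  3  3  3  3  4  5  6
 C  4  4  3  4  4  4  4  5  6
 T  5  4  4  4  5  5  5  5  6
 C  6  5  4  5  5  6  6  6  6
 G  7  6  5  4  5  6  7  6  6
 A  8  7  6  5  5  5  6  7  7

6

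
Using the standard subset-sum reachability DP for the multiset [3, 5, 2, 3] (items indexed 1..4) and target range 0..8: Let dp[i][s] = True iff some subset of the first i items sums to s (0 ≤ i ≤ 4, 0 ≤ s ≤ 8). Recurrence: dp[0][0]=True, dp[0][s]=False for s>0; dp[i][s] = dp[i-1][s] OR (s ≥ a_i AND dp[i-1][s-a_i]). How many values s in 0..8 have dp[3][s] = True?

6

i\s   0   1   2   3   4   5   6   7   8
  0   T   F   F   F   F   F   F   F   F
  1   T   F   F   T   F   F   F   F   F
  2   T   F   F   T   F   T   F   F   T
  3   T   F   T   T   F   T   F   T   T
  4   T   F   T   T   F   T   T   T   T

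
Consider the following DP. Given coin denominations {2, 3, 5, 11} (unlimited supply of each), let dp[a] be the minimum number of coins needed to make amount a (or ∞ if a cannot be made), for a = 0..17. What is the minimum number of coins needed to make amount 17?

3

 a  0  1  2  3  4  5  6  7  8  9 10 11 12 13 14 15 16 17
dp  0  -  1  1  2  1  2  2  2  3  2  1  3  2  2  3  2  3
(- denotes ∞ / unreachable)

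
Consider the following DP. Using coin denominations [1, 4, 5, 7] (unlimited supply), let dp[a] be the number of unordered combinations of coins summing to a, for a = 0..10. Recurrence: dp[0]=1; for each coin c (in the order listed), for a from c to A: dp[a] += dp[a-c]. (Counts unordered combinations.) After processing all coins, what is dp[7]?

4

after  coin     0     1     2     3     4     5     6     7     8     9    10
          1     1     1     1     1     1     1     1     1     1     1     1
          4     1     1     1     1     2     2     2     2     3     3     3
          5     1     1     1     1     2     3     3     3     4     5     6
          7     1     1     1     1     2     3     3     4     5     6     7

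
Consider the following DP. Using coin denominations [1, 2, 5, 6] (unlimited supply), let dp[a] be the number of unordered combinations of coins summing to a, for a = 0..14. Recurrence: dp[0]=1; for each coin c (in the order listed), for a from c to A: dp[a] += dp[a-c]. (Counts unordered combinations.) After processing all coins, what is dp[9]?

10

after  coin     0     1     2     3     4     5     6     7     8     9    10    11    12    13    14
          1     1     1     1     1     1     1     1     1     1     1     1     1     1     1     1
          2     1     1     2     2     3     3     4     4     5     5     6     6     7     7     8
          5     1     1     2     2     3     4     5     6     7     8    10    11    13    14    16
          6     1     1     2     2     3     4     6     7     9    10    13    15    19    21    25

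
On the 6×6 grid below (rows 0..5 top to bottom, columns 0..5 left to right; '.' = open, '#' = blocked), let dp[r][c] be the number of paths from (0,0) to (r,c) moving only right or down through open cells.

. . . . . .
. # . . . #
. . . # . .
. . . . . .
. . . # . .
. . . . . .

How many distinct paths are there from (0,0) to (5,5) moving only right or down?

35

r\c   0   1   2   3   4   5
  0   1   1   1   1   1   1
  1   1   0   1   2   3   0
  2   1   1   2   0   3   3
  3   1   2   4   4   7  10
  4   1   3   7   0   7  17
  5   1   4  11  11  18  35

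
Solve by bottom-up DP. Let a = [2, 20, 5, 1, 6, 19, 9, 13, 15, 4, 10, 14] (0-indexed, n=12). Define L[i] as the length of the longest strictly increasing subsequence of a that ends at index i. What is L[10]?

   i    0    1    2    3    4    5    6    7    8    9   10   11
a[i]    2   20    5    1    6   19    9   13   15    4   10   14
L[i]    1    2    2    1    3    4    4    5    6    2    5    6

5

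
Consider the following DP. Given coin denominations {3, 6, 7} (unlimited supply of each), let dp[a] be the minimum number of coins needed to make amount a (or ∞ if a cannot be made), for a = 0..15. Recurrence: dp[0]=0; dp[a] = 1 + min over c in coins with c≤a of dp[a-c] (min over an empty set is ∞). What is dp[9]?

2

 a  0  1  2  3  4  5  6  7  8  9 10 11 12 13 14 15
dp  0  -  -  1  -  -  1  1  -  2  2  -  2  2  2  3
(- denotes ∞ / unreachable)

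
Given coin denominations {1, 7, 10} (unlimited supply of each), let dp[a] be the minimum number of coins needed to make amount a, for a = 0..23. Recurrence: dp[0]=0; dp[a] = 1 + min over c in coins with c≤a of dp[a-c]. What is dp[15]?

3

 a  0  1  2  3  4  5  6  7  8  9 10 11 12 13 14 15 16 17 18 19 20 21 22 23
dp  0  1  2  3  4  5  6  1  2  3  1  2  3  4  2  3  4  2  3  4  2  3  4  5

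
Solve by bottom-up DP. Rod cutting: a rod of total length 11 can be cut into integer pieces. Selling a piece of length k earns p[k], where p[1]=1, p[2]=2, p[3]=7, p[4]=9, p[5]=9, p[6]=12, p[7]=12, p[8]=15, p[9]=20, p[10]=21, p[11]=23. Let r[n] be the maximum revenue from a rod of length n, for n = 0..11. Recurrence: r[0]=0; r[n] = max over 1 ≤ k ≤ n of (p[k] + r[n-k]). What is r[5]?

10

   n    0    1    2    3    4    5    6    7    8    9   10   11
r[n]    0    1    2    7    9   10   14   16   18   21   23   25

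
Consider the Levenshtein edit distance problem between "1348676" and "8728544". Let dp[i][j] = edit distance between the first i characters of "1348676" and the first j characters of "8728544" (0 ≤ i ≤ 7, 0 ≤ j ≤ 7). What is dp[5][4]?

4

   ''  8  7  2  8  5  4  4
''  0  1  2  3  4  5  6  7
 1  1  1  2  3  4  5  6  7
 3  2  2  2  3  4  5  6  7
 4  3  3  3  3  4  5  5  6
 8  4  3  4  4  3  4  5  6
 6  5  4  4  5  4  4  5  6
 7  6  5  4  5  5  5  5  6
 6  7  6  5  5  6  6  6  6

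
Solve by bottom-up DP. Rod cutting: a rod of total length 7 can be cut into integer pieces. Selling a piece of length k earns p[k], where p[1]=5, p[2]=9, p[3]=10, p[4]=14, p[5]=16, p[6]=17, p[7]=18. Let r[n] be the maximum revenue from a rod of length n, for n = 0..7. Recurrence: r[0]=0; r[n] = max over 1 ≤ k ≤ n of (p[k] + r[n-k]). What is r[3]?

   n    0    1    2    3    4    5    6    7
r[n]    0    5   10   15   20   25   30   35

15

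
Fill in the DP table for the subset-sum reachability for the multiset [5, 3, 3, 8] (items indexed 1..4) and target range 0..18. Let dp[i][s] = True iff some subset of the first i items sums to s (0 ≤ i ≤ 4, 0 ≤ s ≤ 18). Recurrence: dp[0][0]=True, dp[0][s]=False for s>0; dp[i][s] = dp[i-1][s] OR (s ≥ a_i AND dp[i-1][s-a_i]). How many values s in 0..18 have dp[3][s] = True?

6

i\s   0   1   2   3   4   5   6   7   8   9  10  11  12  13  14  15  16  17  18
  0   T   F   F   F   F   F   F   F   F   F   F   F   F   F   F   F   F   F   F
  1   T   F   F   F   F   T   F   F   F   F   F   F   F   F   F   F   F   F   F
  2   T   F   F   T   F   T   F   F   T   F   F   F   F   F   F   F   F   F   F
  3   T   F   F   T   F   T   T   F   T   F   F   T   F   F   F   F   F   F   F
  4   T   F   F   T   F   T   T   F   T   F   F   T   F   T   T   F   T   F   F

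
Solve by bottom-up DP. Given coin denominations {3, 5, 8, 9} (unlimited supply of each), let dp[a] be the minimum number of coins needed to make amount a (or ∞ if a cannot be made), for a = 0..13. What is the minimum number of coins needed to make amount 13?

 a  0  1  2  3  4  5  6  7  8  9 10 11 12 13
dp  0  -  -  1  -  1  2  -  1  1  2  2  2  2
(- denotes ∞ / unreachable)

2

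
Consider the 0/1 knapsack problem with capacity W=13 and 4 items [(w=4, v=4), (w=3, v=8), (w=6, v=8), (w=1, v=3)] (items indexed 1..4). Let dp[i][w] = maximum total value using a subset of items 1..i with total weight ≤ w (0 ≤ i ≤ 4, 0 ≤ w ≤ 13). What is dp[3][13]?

20

i\w   0   1   2   3   4   5   6   7   8   9  10  11  12  13
  0   0   0   0   0   0   0   0   0   0   0   0   0   0   0
  1   0   0   0   0   4   4   4   4   4   4   4   4   4   4
  2   0   0   0   8   8   8   8  12  12  12  12  12  12  12
  3   0   0   0   8   8   8   8  12  12  16  16  16  16  20
  4   0   3   3   8  11  11  11  12  15  16  19  19  19  20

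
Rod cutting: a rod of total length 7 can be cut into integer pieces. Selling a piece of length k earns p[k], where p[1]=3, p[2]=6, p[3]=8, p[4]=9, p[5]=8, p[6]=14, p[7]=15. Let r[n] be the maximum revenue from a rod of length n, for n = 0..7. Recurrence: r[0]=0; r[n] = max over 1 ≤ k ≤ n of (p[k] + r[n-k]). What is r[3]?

   n    0    1    2    3    4    5    6    7
r[n]    0    3    6    9   12   15   18   21

9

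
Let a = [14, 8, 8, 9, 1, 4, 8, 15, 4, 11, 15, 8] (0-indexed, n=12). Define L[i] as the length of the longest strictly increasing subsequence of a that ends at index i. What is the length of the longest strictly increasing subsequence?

5

   i    0    1    2    3    4    5    6    7    8    9   10   11
a[i]   14    8    8    9    1    4    8   15    4   11   15    8
L[i]    1    1    1    2    1    2    3    4    2    4    5    3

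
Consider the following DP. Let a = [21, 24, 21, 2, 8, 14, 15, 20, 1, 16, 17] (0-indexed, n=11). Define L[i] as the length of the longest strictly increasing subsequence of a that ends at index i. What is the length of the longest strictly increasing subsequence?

6

   i    0    1    2    3    4    5    6    7    8    9   10
a[i]   21   24   21    2    8   14   15   20    1   16   17
L[i]    1    2    1    1    2    3    4    5    1    5    6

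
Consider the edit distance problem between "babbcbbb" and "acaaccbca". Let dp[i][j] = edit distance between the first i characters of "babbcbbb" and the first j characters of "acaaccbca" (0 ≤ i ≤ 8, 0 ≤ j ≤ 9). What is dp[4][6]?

5

   ''  a  c  a  a  c  c  b  c  a
''  0  1  2  3  4  5  6  7  8  9
 b  1  1  2  3  4  5  6  6  7  8
 a  2  1  2  2  3  4  5  6  7  7
 b  3  2  2  3  3  4  5  5  6  7
 b  4  3  3  3  4  4  5  5  6  7
 c  5  4  3  4  4  4  4  5  5  6
 b  6  5  4  4  5  5  5  4  5  6
 b  7  6  5  5  5  6  6  5  5  6
 b  8  7  6  6  6  6  7  6  6  6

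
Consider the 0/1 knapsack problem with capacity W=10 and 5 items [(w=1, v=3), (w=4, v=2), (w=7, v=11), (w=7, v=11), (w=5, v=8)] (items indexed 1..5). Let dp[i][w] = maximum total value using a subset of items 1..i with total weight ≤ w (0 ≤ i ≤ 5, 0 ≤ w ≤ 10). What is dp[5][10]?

14

i\w   0   1   2   3   4   5   6   7   8   9  10
  0   0   0   0   0   0   0   0   0   0   0   0
  1   0   3   3   3   3   3   3   3   3   3   3
  2   0   3   3   3   3   5   5   5   5   5   5
  3   0   3   3   3   3   5   5  11  14  14  14
  4   0   3   3   3   3   5   5  11  14  14  14
  5   0   3   3   3   3   8  11  11  14  14  14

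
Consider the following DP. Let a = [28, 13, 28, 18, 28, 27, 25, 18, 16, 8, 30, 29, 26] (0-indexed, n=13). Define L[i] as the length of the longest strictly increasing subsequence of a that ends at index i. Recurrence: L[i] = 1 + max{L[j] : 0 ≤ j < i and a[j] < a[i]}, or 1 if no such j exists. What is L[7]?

2

   i    0    1    2    3    4    5    6    7    8    9   10   11   12
a[i]   28   13   28   18   28   27   25   18   16    8   30   29   26
L[i]    1    1    2    2    3    3    3    2    2    1    4    4    4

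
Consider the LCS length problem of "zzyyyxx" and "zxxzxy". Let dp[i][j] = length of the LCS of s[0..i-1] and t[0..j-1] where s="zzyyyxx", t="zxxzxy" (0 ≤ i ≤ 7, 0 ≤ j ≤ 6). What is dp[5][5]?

2

   ''  z  x  x  z  x  y
''  0  0  0  0  0  0  0
 z  0  1  1  1  1  1  1
 z  0  1  1  1  2  2  2
 y  0  1  1  1  2  2  3
 y  0  1  1  1  2  2  3
 y  0  1  1  1  2  2  3
 x  0  1  2  2  2  3  3
 x  0  1  2  3  3  3  3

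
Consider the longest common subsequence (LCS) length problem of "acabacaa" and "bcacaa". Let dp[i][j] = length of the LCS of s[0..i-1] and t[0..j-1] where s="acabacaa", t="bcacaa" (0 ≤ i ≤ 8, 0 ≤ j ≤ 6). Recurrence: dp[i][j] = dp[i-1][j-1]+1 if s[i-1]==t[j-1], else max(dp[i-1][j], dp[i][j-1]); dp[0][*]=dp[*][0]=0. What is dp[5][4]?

   ''  b  c  a  c  a  a
''  0  0  0  0  0  0  0
 a  0  0  0  1  1  1  1
 c  0  0  1  1  2  2  2
 a  0  0  1  2  2  3  3
 b  0  1  1  2  2  3  3
 a  0  1  1  2  2  3  4
 c  0  1  2  2  3  3  4
 a  0  1  2  3  3  4  4
 a  0  1  2  3  3  4  5

2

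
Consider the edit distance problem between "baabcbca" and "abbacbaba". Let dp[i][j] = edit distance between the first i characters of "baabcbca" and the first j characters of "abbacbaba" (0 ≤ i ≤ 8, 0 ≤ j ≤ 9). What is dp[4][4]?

   ''  a  b  b  a  c  b  a  b  a
''  0  1  2  3  4  5  6  7  8  9
 b  1  1  1  2  3  4  5  6  7  8
 a  2  1  2  2  2  3  4  5  6  7
 a  3  2  2  3  2  3  4  4  5  6
 b  4  3  2  2  3  3  3  4  4  5
 c  5  4  3  3  3  3  4  4  5  5
 b  6  5  4  3  4  4  3  4  4  5
 c  7  6  5  4  4  4  4  4  5  5
 a  8  7  6  5  4  5  5  4  5  5

3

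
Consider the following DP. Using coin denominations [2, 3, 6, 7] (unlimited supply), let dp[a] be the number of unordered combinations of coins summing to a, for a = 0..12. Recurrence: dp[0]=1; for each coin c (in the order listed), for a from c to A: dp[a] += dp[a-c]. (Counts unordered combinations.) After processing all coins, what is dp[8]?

after  coin     0     1     2     3     4     5     6     7     8     9    10    11    12
          2     1     0     1     0     1     0     1     0     1     0     1     0     1
          3     1     0     1     1     1     1     2     1     2     2     2     2     3
          6     1     0     1     1     1     1     3     1     3     3     3     3     6
          7     1     0     1     1     1     1     3     2     3     4     4     4     7

3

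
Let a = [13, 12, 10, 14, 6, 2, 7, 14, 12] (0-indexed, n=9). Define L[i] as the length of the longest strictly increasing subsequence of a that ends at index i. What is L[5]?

   i    0    1    2    3    4    5    6    7    8
a[i]   13   12   10   14    6    2    7   14   12
L[i]    1    1    1    2    1    1    2    3    3

1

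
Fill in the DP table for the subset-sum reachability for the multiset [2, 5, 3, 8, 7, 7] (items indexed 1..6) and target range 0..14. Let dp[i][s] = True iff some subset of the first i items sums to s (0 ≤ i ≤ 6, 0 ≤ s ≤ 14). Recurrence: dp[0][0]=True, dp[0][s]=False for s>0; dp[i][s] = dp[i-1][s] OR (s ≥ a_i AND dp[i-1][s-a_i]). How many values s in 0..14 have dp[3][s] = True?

i\s   0   1   2   3   4   5   6   7   8   9  10  11  12  13  14
  0   T   F   F   F   F   F   F   F   F   F   F   F   F   F   F
  1   T   F   T   F   F   F   F   F   F   F   F   F   F   F   F
  2   T   F   T   F   F   T   F   T   F   F   F   F   F   F   F
  3   T   F   T   T   F   T   F   T   T   F   T   F   F   F   F
  4   T   F   T   T   F   T   F   T   T   F   T   T   F   T   F
  5   T   F   T   T   F   T   F   T   T   T   T   T   T   T   T
  6   T   F   T   T   F   T   F   T   T   T   T   T   T   T   T

7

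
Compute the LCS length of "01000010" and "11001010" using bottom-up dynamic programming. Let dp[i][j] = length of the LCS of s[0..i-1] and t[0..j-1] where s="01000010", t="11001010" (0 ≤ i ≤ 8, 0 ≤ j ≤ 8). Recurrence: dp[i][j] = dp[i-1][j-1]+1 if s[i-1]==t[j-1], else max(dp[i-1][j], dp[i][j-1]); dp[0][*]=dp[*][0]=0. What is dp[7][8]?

   ''  1  1  0  0  1  0  1  0
''  0  0  0  0  0  0  0  0  0
 0  0  0  0  1  1  1  1  1  1
 1  0  1  1  1  1  2  2  2  2
 0  0  1  1  2  2  2  3  3  3
 0  0  1  1  2  3  3  3  3  4
 0  0  1  1  2  3  3  4  4  4
 0  0  1  1  2  3  3  4  4  5
 1  0  1  2  2  3  4  4  5  5
 0  0  1  2  3  3  4  5  5  6

5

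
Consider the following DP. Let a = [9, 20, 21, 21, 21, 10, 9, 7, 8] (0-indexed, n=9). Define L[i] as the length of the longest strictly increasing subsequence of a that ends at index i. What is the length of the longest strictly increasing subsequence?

3

   i    0    1    2    3    4    5    6    7    8
a[i]    9   20   21   21   21   10    9    7    8
L[i]    1    2    3    3    3    2    1    1    2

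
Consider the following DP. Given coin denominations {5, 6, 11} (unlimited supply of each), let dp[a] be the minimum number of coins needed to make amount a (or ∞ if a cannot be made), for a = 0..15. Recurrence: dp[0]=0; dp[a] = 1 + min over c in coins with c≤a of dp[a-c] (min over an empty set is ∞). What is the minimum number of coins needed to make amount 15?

 a  0  1  2  3  4  5  6  7  8  9 10 11 12 13 14 15
dp  0  -  -  -  -  1  1  -  -  -  2  1  2  -  -  3
(- denotes ∞ / unreachable)

3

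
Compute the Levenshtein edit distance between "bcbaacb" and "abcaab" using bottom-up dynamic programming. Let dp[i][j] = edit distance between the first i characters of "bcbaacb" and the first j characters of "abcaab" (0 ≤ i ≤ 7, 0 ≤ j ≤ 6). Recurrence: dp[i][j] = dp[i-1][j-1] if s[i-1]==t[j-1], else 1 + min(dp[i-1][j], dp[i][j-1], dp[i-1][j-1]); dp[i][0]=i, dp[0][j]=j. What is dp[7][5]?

4

   ''  a  b  c  a  a  b
''  0  1  2  3  4  5  6
 b  1  1  1  2  3  4  5
 c  2  2  2  1  2  3  4
 b  3  3  2  2  2  3  3
 a  4  3  3  3  2  2  3
 a  5  4  4  4  3  2  3
 c  6  5  5  4  4  3  3
 b  7  6  5  5  5  4  3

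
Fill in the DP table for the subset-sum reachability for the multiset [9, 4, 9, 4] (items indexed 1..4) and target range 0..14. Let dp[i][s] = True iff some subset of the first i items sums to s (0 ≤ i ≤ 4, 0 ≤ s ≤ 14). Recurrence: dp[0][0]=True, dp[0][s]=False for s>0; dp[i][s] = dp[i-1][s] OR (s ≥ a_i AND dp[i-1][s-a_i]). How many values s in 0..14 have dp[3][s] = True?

i\s   0   1   2   3   4   5   6   7   8   9  10  11  12  13  14
  0   T   F   F   F   F   F   F   F   F   F   F   F   F   F   F
  1   T   F   F   F   F   F   F   F   F   T   F   F   F   F   F
  2   T   F   F   F   T   F   F   F   F   T   F   F   F   T   F
  3   T   F   F   F   T   F   F   F   F   T   F   F   F   T   F
  4   T   F   F   F   T   F   F   F   T   T   F   F   F   T   F

4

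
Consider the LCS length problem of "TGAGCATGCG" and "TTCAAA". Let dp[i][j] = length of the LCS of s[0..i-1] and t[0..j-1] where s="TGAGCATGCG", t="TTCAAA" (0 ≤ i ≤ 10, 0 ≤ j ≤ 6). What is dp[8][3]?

2

   ''  T  T  C  A  A  A
''  0  0  0  0  0  0  0
 T  0  1  1  1  1  1  1
 G  0  1  1  1  1  1  1
 A  0  1  1  1  2  2  2
 G  0  1  1  1  2  2  2
 C  0  1  1  2  2  2  2
 A  0  1  1  2  3  3  3
 T  0  1  2  2  3  3  3
 G  0  1  2  2  3  3  3
 C  0  1  2  3  3  3  3
 G  0  1  2  3  3  3  3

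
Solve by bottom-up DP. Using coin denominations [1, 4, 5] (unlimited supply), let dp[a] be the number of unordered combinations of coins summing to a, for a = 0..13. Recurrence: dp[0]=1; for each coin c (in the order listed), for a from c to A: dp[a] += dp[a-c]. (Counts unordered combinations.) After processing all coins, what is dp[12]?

7

after  coin     0     1     2     3     4     5     6     7     8     9    10    11    12    13
          1     1     1     1     1     1     1     1     1     1     1     1     1     1     1
          4     1     1     1     1     2     2     2     2     3     3     3     3     4     4
          5     1     1     1     1     2     3     3     3     4     5     6     6     7     8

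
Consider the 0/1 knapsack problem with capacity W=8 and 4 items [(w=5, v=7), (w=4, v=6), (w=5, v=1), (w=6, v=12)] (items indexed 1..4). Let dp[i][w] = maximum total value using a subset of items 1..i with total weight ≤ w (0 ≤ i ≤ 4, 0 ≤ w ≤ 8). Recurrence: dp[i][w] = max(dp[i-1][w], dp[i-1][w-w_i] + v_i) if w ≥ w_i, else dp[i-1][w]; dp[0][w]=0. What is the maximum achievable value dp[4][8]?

12

i\w   0   1   2   3   4   5   6   7   8
  0   0   0   0   0   0   0   0   0   0
  1   0   0   0   0   0   7   7   7   7
  2   0   0   0   0   6   7   7   7   7
  3   0   0   0   0   6   7   7   7   7
  4   0   0   0   0   6   7  12  12  12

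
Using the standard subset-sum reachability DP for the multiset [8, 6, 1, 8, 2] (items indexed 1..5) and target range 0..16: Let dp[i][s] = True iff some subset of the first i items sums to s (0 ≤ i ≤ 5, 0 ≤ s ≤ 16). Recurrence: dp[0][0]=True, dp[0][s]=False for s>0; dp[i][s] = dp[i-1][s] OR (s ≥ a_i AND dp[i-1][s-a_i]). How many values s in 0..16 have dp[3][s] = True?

8

i\s   0   1   2   3   4   5   6   7   8   9  10  11  12  13  14  15  16
  0   T   F   F   F   F   F   F   F   F   F   F   F   F   F   F   F   F
  1   T   F   F   F   F   F   F   F   T   F   F   F   F   F   F   F   F
  2   T   F   F   F   F   F   T   F   T   F   F   F   F   F   T   F   F
  3   T   T   F   F   F   F   T   T   T   T   F   F   F   F   T   T   F
  4   T   T   F   F   F   F   T   T   T   T   F   F   F   F   T   T   T
  5   T   T   T   T   F   F   T   T   T   T   T   T   F   F   T   T   T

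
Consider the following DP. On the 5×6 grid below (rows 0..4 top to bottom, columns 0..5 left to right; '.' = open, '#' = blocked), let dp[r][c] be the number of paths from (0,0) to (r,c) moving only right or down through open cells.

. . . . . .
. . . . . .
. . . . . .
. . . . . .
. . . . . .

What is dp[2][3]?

10

r\c   0   1   2   3   4   5
  0   1   1   1   1   1   1
  1   1   2   3   4   5   6
  2   1   3   6  10  15  21
  3   1   4  10  20  35  56
  4   1   5  15  35  70 126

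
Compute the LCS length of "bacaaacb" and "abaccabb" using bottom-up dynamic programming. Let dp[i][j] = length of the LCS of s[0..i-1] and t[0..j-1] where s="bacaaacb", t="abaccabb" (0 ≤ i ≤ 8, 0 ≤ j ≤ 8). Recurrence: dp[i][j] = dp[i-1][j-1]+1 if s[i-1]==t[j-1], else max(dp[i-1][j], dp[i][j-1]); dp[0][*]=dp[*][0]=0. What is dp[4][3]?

2

   ''  a  b  a  c  c  a  b  b
''  0  0  0  0  0  0  0  0  0
 b  0  0  1  1  1  1  1  1  1
 a  0  1  1  2  2  2  2  2  2
 c  0  1  1  2  3  3  3  3  3
 a  0  1  1  2  3  3  4  4  4
 a  0  1  1  2  3  3  4  4  4
 a  0  1  1  2  3  3  4  4  4
 c  0  1  1  2  3  4  4  4  4
 b  0  1  2  2  3  4  4  5  5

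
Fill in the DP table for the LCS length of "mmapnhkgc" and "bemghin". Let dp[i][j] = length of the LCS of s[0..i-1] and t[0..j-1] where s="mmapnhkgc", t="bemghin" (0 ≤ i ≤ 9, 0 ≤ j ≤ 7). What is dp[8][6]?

   ''  b  e  m  g  h  i  n
''  0  0  0  0  0  0  0  0
 m  0  0  0  1  1  1  1  1
 m  0  0  0  1  1  1  1  1
 a  0  0  0  1  1  1  1  1
 p  0  0  0  1  1  1  1  1
 n  0  0  0  1  1  1  1  2
 h  0  0  0  1  1  2  2  2
 k  0  0  0  1  1  2  2  2
 g  0  0  0  1  2  2  2  2
 c  0  0  0  1  2  2  2  2

2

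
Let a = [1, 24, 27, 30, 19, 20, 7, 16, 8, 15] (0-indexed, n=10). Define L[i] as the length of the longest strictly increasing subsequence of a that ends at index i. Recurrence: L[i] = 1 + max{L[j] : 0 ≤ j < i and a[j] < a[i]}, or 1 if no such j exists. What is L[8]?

3

   i    0    1    2    3    4    5    6    7    8    9
a[i]    1   24   27   30   19   20    7   16    8   15
L[i]    1    2    3    4    2    3    2    3    3    4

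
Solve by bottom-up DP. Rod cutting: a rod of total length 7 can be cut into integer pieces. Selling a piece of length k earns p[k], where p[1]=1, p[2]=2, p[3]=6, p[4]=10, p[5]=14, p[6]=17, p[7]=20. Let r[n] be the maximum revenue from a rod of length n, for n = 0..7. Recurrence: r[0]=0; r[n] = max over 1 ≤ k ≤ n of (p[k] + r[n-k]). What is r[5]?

   n    0    1    2    3    4    5    6    7
r[n]    0    1    2    6   10   14   17   20

14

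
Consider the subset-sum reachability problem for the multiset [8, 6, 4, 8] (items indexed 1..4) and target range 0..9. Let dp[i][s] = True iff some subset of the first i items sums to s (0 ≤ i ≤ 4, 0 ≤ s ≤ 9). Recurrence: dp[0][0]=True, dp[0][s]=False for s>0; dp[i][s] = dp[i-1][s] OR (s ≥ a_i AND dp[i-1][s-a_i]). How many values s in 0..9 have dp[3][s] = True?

i\s   0   1   2   3   4   5   6   7   8   9
  0   T   F   F   F   F   F   F   F   F   F
  1   T   F   F   F   F   F   F   F   T   F
  2   T   F   F   F   F   F   T   F   T   F
  3   T   F   F   F   T   F   T   F   T   F
  4   T   F   F   F   T   F   T   F   T   F

4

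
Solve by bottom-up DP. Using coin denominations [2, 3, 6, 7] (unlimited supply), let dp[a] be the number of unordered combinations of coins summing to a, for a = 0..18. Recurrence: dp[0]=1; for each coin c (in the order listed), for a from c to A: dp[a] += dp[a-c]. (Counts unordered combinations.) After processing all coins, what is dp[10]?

after  coin     0     1     2     3     4     5     6     7     8     9    10    11    12    13    14    15    16    17    18
          2     1     0     1     0     1     0     1     0     1     0     1     0     1     0     1     0     1     0     1
          3     1     0     1     1     1     1     2     1     2     2     2     2     3     2     3     3     3     3     4
          6     1     0     1     1     1     1     3     1     3     3     3     3     6     3     6     6     6     6    10
          7     1     0     1     1     1     1     3     2     3     4     4     4     7     6     8     9    10    10    14

4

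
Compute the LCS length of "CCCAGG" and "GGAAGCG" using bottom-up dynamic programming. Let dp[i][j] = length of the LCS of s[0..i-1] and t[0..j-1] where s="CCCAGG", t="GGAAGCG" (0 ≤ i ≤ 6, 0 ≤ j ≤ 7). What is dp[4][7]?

1

   ''  G  G  A  A  G  C  G
''  0  0  0  0  0  0  0  0
 C  0  0  0  0  0  0  1  1
 C  0  0  0  0  0  0  1  1
 C  0  0  0  0  0  0  1  1
 A  0  0  0  1  1  1  1  1
 G  0  1  1  1  1  2  2  2
 G  0  1  2  2  2  2  2  3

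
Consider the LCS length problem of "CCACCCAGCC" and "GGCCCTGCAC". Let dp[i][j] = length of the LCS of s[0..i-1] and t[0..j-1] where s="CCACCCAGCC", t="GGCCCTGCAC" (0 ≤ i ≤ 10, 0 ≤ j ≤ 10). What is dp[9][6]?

3

   ''  G  G  C  C  C  T  G  C  A  C
''  0  0  0  0  0  0  0  0  0  0  0
 C  0  0  0  1  1  1  1  1  1  1  1
 C  0  0  0  1  2  2  2  2  2  2  2
 A  0  0  0  1  2  2  2  2  2  3  3
 C  0  0  0  1  2  3  3  3  3  3  4
 C  0  0  0  1  2  3  3  3  4  4  4
 C  0  0  0  1  2  3  3  3  4  4  5
 A  0  0  0  1  2  3  3  3  4  5  5
 G  0  1  1  1  2  3  3  4  4  5  5
 C  0  1  1  2  2  3  3  4  5  5  6
 C  0  1  1  2  3  3  3  4  5  5  6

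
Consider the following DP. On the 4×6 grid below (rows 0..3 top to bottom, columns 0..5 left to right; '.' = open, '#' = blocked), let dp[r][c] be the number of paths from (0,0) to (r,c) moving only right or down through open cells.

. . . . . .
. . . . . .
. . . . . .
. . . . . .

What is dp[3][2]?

r\c   0   1   2   3   4   5
  0   1   1   1   1   1   1
  1   1   2   3   4   5   6
  2   1   3   6  10  15  21
  3   1   4  10  20  35  56

10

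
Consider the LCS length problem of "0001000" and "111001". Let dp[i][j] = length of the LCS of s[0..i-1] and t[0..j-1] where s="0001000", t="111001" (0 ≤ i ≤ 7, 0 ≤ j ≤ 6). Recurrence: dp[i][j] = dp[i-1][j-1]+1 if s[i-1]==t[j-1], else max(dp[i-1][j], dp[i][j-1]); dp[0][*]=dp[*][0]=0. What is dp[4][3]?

1

   ''  1  1  1  0  0  1
''  0  0  0  0  0  0  0
 0  0  0  0  0  1  1  1
 0  0  0  0  0  1  2  2
 0  0  0  0  0  1  2  2
 1  0  1  1  1  1  2  3
 0  0  1  1  1  2  2  3
 0  0  1  1  1  2  3  3
 0  0  1  1  1  2  3  3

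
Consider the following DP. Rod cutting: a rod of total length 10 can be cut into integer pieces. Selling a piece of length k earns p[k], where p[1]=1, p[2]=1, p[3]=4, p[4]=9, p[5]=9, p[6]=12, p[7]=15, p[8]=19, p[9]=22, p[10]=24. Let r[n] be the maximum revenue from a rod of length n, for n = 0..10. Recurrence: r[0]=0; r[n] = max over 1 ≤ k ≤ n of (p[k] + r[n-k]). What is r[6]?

   n    0    1    2    3    4    5    6    7    8    9   10
r[n]    0    1    2    4    9   10   12   15   19   22   24

12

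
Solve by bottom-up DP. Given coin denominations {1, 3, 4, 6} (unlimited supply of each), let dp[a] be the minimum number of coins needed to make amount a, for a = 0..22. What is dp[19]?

4

 a  0  1  2  3  4  5  6  7  8  9 10 11 12 13 14 15 16 17 18 19 20 21 22
dp  0  1  2  1  1  2  1  2  2  2  2  3  2  3  3  3  3  4  3  4  4  4  4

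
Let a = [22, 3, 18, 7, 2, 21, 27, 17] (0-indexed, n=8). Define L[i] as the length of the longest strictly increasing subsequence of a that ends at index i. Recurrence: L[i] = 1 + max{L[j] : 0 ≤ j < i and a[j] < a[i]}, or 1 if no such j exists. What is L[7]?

3

   i    0    1    2    3    4    5    6    7
a[i]   22    3   18    7    2   21   27   17
L[i]    1    1    2    2    1    3    4    3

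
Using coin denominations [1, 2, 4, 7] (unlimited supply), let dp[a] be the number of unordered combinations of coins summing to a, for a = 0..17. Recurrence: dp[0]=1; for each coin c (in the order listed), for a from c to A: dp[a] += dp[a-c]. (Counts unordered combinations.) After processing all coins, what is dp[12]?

after  coin     0     1     2     3     4     5     6     7     8     9    10    11    12    13    14    15    16    17
          1     1     1     1     1     1     1     1     1     1     1     1     1     1     1     1     1     1     1
          2     1     1     2     2     3     3     4     4     5     5     6     6     7     7     8     8     9     9
          4     1     1     2     2     4     4     6     6     9     9    12    12    16    16    20    20    25    25
          7     1     1     2     2     4     4     6     7    10    11    14    16    20    22    27    30    36    39

20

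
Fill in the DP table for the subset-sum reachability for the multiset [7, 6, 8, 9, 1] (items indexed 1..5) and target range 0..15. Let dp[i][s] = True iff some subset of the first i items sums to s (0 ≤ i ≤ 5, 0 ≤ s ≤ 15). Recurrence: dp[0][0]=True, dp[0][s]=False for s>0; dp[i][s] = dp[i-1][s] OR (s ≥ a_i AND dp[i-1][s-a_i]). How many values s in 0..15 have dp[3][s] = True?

7

i\s   0   1   2   3   4   5   6   7   8   9  10  11  12  13  14  15
  0   T   F   F   F   F   F   F   F   F   F   F   F   F   F   F   F
  1   T   F   F   F   F   F   F   T   F   F   F   F   F   F   F   F
  2   T   F   F   F   F   F   T   T   F   F   F   F   F   T   F   F
  3   T   F   F   F   F   F   T   T   T   F   F   F   F   T   T   T
  4   T   F   F   F   F   F   T   T   T   T   F   F   F   T   T   T
  5   T   T   F   F   F   F   T   T   T   T   T   F   F   T   T   T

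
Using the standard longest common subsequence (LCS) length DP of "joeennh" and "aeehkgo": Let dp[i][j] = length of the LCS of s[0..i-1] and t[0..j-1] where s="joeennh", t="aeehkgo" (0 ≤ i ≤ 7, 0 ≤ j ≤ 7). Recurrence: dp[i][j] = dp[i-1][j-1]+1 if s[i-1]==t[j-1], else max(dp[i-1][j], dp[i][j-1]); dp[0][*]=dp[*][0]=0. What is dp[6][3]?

   ''  a  e  e  h  k  g  o
''  0  0  0  0  0  0  0  0
 j  0  0  0  0  0  0  0  0
 o  0  0  0  0  0  0  0  1
 e  0  0  1  1  1  1  1  1
 e  0  0  1  2  2  2  2  2
 n  0  0  1  2  2  2  2  2
 n  0  0  1  2  2  2  2  2
 h  0  0  1  2  3  3  3  3

2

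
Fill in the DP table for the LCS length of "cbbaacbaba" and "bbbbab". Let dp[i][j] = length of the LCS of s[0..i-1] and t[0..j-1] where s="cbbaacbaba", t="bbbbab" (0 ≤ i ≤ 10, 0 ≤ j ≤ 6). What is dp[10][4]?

   ''  b  b  b  b  a  b
''  0  0  0  0  0  0  0
 c  0  0  0  0  0  0  0
 b  0  1  1  1  1  1  1
 b  0  1  2  2  2  2  2
 a  0  1  2  2  2  3  3
 a  0  1  2  2  2  3  3
 c  0  1  2  2  2  3  3
 b  0  1  2  3  3  3  4
 a  0  1  2  3  3  4  4
 b  0  1  2  3  4  4  5
 a  0  1  2  3  4  5  5

4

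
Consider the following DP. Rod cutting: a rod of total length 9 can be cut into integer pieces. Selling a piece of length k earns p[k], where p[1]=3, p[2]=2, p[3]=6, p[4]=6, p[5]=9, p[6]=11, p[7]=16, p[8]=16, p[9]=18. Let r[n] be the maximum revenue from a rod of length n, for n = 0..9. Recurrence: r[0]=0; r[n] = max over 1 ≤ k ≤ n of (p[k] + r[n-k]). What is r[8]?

24

   n    0    1    2    3    4    5    6    7    8    9
r[n]    0    3    6    9   12   15   18   21   24   27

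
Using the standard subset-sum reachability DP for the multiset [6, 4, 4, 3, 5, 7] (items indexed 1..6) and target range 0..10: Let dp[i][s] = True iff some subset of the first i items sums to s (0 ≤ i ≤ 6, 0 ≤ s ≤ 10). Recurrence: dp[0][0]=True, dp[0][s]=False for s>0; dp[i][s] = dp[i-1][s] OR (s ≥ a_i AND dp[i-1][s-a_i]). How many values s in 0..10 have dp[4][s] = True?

i\s   0   1   2   3   4   5   6   7   8   9  10
  0   T   F   F   F   F   F   F   F   F   F   F
  1   T   F   F   F   F   F   T   F   F   F   F
  2   T   F   F   F   T   F   T   F   F   F   T
  3   T   F   F   F   T   F   T   F   T   F   T
  4   T   F   F   T   T   F   T   T   T   T   T
  5   T   F   F   T   T   T   T   T   T   T   T
  6   T   F   F   T   T   T   T   T   T   T   T

8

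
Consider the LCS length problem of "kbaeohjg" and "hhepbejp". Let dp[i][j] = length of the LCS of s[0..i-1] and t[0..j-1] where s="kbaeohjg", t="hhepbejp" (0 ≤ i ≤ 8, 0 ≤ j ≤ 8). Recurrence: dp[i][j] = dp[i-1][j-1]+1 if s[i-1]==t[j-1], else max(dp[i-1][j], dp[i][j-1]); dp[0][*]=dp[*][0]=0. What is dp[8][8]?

   ''  h  h  e  p  b  e  j  p
''  0  0  0  0  0  0  0  0  0
 k  0  0  0  0  0  0  0  0  0
 b  0  0  0  0  0  1  1  1  1
 a  0  0  0  0  0  1  1  1  1
 e  0  0  0  1  1  1  2  2  2
 o  0  0  0  1  1  1  2  2  2
 h  0  1  1  1  1  1  2  2  2
 j  0  1  1  1  1  1  2  3  3
 g  0  1  1  1  1  1  2  3  3

3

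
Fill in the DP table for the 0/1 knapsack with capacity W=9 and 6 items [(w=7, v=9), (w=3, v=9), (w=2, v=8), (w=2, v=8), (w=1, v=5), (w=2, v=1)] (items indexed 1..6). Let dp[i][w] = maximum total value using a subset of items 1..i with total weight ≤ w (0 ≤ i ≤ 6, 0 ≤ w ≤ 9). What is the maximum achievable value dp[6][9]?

i\w   0   1   2   3   4   5   6   7   8   9
  0   0   0   0   0   0   0   0   0   0   0
  1   0   0   0   0   0   0   0   9   9   9
  2   0   0   0   9   9   9   9   9   9   9
  3   0   0   8   9   9  17  17  17  17  17
  4   0   0   8   9  16  17  17  25  25  25
  5   0   5   8  13  16  21  22  25  30  30
  6   0   5   8  13  16  21  22  25  30  30

30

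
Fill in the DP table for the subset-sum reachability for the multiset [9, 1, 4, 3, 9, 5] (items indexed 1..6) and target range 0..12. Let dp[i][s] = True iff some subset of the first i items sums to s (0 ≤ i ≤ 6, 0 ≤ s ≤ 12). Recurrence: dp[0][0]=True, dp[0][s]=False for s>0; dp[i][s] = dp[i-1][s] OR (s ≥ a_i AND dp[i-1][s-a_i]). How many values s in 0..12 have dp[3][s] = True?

i\s   0   1   2   3   4   5   6   7   8   9  10  11  12
  0   T   F   F   F   F   F   F   F   F   F   F   F   F
  1   T   F   F   F   F   F   F   F   F   T   F   F   F
  2   T   T   F   F   F   F   F   F   F   T   T   F   F
  3   T   T   F   F   T   T   F   F   F   T   T   F   F
  4   T   T   F   T   T   T   F   T   T   T   T   F   T
  5   T   T   F   T   T   T   F   T   T   T   T   F   T
  6   T   T   F   T   T   T   T   T   T   T   T   F   T

6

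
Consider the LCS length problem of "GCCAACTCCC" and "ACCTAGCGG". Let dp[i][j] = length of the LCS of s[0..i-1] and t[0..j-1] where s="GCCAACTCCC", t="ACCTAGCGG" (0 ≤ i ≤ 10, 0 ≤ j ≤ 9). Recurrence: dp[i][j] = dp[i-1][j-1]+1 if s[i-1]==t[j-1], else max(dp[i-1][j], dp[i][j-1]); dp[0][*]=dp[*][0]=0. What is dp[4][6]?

3

   ''  A  C  C  T  A  G  C  G  G
''  0  0  0  0  0  0  0  0  0  0
 G  0  0  0  0  0  0  1  1  1  1
 C  0  0  1  1  1  1  1  2  2  2
 C  0  0  1  2  2  2  2  2  2  2
 A  0  1  1  2  2  3  3  3  3  3
 A  0  1  1  2  2  3  3  3  3  3
 C  0  1  2  2  2  3  3  4  4  4
 T  0  1  2  2  3  3  3  4  4  4
 C  0  1  2  3  3  3  3  4  4  4
 C  0  1  2  3  3  3  3  4  4  4
 C  0  1  2  3  3  3  3  4  4  4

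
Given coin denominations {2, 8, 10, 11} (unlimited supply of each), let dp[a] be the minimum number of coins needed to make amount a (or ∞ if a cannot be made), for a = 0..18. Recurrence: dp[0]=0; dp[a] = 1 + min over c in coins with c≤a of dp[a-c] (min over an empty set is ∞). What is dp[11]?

 a  0  1  2  3  4  5  6  7  8  9 10 11 12 13 14 15 16 17 18
dp  0  -  1  -  2  -  3  -  1  -  1  1  2  2  3  3  2  4  2
(- denotes ∞ / unreachable)

1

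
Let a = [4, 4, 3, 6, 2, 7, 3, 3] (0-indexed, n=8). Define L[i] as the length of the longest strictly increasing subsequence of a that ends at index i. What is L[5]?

3

   i    0    1    2    3    4    5    6    7
a[i]    4    4    3    6    2    7    3    3
L[i]    1    1    1    2    1    3    2    2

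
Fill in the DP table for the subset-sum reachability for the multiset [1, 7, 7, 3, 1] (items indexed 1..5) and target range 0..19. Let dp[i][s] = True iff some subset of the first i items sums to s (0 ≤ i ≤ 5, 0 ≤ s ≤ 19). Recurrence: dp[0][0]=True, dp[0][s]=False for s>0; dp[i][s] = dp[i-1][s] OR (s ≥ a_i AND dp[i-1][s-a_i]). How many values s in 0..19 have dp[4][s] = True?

i\s   0   1   2   3   4   5   6   7   8   9  10  11  12  13  14  15  16  17  18  19
  0   T   F   F   F   F   F   F   F   F   F   F   F   F   F   F   F   F   F   F   F
  1   T   T   F   F   F   F   F   F   F   F   F   F   F   F   F   F   F   F   F   F
  2   T   T   F   F   F   F   F   T   T   F   F   F   F   F   F   F   F   F   F   F
  3   T   T   F   F   F   F   F   T   T   F   F   F   F   F   T   T   F   F   F   F
  4   T   T   F   T   T   F   F   T   T   F   T   T   F   F   T   T   F   T   T   F
  5   T   T   T   T   T   T   F   T   T   T   T   T   T   F   T   T   T   T   T   T

12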